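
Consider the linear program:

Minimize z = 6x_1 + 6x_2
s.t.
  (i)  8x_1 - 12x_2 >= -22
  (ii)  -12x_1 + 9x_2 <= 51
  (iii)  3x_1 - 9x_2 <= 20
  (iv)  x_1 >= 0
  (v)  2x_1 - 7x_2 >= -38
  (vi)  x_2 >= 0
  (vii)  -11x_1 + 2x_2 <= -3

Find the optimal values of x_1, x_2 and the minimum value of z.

x_1 = 3/11, x_2 = 0, minimum z = 18/11

Vertices and z = 6x_1 + 6x_2:
  (151/16, 65/8) → z = 843/8
  (20/29, 133/58) → z = 519/29
  (482/3, 154/3) → z = 1272
  (20/3, 0) → z = 40
  (3/11, 0) → z = 18/11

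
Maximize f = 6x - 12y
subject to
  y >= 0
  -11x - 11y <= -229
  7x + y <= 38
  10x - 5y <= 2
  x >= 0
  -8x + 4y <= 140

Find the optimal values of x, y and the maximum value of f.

x = 63/22, y = 395/22, maximum f = -2181/11

Corner points and f = 6x - 12y:
  (63/22, 395/22) → f = -2181/11
  (0, 229/11) → f = -2748/11
  (1/3, 107/3) → f = -426
  (0, 35) → f = -420

At the optimal vertex, -11x - 11y = -229 and 7x + y = 38.
Solving simultaneously gives x = 63/22, y = 395/22.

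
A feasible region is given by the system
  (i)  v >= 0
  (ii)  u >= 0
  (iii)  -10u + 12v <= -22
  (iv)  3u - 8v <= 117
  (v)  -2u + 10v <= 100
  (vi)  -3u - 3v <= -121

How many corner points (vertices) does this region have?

3

Intersecting each pair of boundary lines and keeping only the points that satisfy every inequality leaves:
  (985/7, 267/7)
  (1319/33, 4/11)
  (455/18, 271/18)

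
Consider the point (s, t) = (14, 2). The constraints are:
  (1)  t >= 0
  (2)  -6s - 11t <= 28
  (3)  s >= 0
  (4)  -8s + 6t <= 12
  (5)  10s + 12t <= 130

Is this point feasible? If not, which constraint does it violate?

Constraint (5): 10s + 12t = 164, which is not ≤ 130. All other constraints are satisfied.

not feasible — violates (5)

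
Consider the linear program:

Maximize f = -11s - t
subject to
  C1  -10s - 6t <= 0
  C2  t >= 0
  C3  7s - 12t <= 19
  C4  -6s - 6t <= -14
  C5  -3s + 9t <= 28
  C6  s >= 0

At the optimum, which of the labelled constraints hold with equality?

C4 and C6

Feasible corners and f = -11s - t:
  (19/7, 0) → f = -209/7
  (7/3, 0) → f = -77/3
  (169/9, 253/27) → f = -5830/27
  (0, 7/3) → f = -7/3
  (0, 28/9) → f = -28/9

The maximum is at (0, 7/3). Substituting into each constraint, equality holds for C4 and C6; the remaining constraints have slack.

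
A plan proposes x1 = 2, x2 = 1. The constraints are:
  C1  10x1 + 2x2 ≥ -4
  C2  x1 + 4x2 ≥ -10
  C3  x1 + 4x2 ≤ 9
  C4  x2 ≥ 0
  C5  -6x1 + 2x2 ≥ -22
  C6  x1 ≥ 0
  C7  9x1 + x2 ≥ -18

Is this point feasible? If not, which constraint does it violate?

C1: 22 ≥ -4 ✓
C2: 6 ≥ -10 ✓
C3: 6 ≤ 9 ✓
C4: 1 ≥ 0 ✓
C5: -10 ≥ -22 ✓
C6: 2 ≥ 0 ✓
C7: 19 ≥ -18 ✓

feasible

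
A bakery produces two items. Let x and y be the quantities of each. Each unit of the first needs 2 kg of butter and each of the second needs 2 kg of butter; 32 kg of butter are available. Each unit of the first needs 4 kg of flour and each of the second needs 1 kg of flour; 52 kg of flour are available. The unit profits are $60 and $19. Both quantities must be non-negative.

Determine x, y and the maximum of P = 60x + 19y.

x = 12, y = 4, maximum P = 796

Vertices and P = 60x + 19y:
  (0, 0) → P = 0
  (0, 16) → P = 304
  (13, 0) → P = 780
  (12, 4) → P = 796

At the optimal vertex, 2x + 2y = 32 and 4x + y = 52.
Solving simultaneously gives x = 12, y = 4.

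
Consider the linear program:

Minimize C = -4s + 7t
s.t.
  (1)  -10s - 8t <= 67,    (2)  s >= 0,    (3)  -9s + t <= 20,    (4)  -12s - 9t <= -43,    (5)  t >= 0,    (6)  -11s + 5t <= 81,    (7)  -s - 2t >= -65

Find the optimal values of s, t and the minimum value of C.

s = 65, t = 0, minimum C = -260

Corner points and C = -4s + 7t:
  (0, 43/9) → C = 301/9
  (0, 81/5) → C = 567/5
  (43/12, 0) → C = -43/3
  (65, 0) → C = -260
  (163/27, 796/27) → C = 1640/9

The binding constraints are t = 0 and -s - 2t = -65.
Solving simultaneously gives s = 65, t = 0.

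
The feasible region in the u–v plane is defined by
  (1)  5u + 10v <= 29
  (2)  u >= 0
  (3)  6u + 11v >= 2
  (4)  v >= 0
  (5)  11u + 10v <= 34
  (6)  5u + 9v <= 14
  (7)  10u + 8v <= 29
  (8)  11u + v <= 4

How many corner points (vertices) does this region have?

Intersecting each pair of boundary lines and keeping only the points that satisfy every inequality leaves:
  (0, 2/11)
  (0, 14/9)
  (1/3, 0)
  (4/11, 0)
  (11/47, 67/47)

5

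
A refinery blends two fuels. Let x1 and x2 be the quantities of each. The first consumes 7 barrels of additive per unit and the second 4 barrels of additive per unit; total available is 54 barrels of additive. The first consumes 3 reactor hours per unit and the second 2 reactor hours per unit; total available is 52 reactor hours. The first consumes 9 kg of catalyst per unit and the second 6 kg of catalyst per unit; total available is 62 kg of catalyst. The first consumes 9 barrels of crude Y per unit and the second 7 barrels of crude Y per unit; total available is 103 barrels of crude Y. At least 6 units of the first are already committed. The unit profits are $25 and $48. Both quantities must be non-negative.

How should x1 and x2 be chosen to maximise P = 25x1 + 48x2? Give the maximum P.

Extreme points and P = 25x1 + 48x2:
  (62/9, 0) → P = 1550/9
  (6, 0) → P = 150
  (6, 4/3) → P = 214

x1 = 6, x2 = 4/3, maximum P = 214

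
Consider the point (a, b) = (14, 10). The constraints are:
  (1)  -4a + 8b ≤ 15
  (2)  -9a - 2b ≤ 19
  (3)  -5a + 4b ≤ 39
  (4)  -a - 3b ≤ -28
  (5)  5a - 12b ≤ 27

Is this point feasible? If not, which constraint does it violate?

not feasible — violates (1)

Constraint (1): -4a + 8b = 24, which is not ≤ 15. All other constraints are satisfied.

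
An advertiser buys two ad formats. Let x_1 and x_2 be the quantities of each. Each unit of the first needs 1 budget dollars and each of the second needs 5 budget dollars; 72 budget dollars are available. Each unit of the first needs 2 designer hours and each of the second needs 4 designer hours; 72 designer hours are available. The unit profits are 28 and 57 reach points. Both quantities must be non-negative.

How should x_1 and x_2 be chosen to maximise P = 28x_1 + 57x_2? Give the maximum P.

x_1 = 12, x_2 = 12, maximum P = 1020

Corner points and P = 28x_1 + 57x_2:
  (0, 0) → P = 0
  (0, 72/5) → P = 4104/5
  (36, 0) → P = 1008
  (12, 12) → P = 1020

At the optimal vertex, x_1 + 5x_2 = 72 and 2x_1 + 4x_2 = 72.
Solving simultaneously gives x_1 = 12, x_2 = 12.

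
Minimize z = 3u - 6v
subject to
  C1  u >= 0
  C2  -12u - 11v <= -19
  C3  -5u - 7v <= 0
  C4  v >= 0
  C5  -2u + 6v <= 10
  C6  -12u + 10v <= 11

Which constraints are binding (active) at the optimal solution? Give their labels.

C5 and C6

Corner points and z = 3u - 6v:
  (19/12, 0) → z = 19/4
  (23/84, 10/7) → z = -31/4
  (17/26, 49/26) → z = -243/26
The feasible region is unbounded (it extends along (3, 1), (1, 0)), but z strictly increases along every unbounded feasible direction, so there is no improving ray and the minimum is attained at a vertex.

The minimum is at (17/26, 49/26). Substituting into each constraint, equality holds for C5 and C6; the remaining constraints have slack.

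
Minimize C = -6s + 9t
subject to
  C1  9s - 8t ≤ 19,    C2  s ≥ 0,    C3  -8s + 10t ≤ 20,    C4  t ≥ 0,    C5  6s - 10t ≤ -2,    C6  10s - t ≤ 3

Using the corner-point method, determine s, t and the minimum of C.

Vertices and C = -6s + 9t:
  (0, 2) → C = 18
  (0, 1/5) → C = 9/5
  (25/46, 56/23) → C = 429/23
  (16/47, 19/47) → C = 75/47

The optimum lies where 6s - 10t = -2 and 10s - t = 3.
Solving simultaneously gives s = 16/47, t = 19/47.

s = 16/47, t = 19/47, minimum C = 75/47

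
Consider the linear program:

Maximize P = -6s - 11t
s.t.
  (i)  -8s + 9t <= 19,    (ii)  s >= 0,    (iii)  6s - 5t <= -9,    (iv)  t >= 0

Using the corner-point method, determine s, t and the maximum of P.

Extreme points and P = -6s - 11t:
  (0, 19/9) → P = -209/9
  (1, 3) → P = -39
  (0, 9/5) → P = -99/5

s = 0, t = 9/5, maximum P = -99/5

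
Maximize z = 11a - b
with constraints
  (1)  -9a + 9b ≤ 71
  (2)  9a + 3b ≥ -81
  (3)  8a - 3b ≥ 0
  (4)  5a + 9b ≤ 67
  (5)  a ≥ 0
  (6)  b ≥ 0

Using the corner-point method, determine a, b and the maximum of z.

a = 67/5, b = 0, maximum z = 737/5

Extreme points and z = 11a - b:
  (67/29, 536/87) → z = 1675/87
  (0, 0) → z = 0
  (67/5, 0) → z = 737/5

At the optimal vertex, 5a + 9b = 67 and b = 0.
Solving simultaneously gives a = 67/5, b = 0.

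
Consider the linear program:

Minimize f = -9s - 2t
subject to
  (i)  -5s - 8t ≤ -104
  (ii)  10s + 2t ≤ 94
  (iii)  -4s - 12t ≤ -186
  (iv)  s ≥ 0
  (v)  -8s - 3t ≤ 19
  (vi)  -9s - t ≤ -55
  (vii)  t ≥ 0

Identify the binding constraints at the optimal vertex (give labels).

(ii) and (vi)

Vertices and f = -9s - 2t:
  (27/4, 53/4) → f = -349/4
  (2, 37) → f = -92
  (237/52, 727/52) → f = -3587/52

The minimum is at (2, 37). Substituting into each constraint, equality holds for (ii) and (vi); the remaining constraints have slack.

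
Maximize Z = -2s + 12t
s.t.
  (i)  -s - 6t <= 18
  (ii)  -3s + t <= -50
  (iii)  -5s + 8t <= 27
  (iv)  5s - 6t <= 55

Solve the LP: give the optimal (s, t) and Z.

Extreme points and Z = -2s + 12t:
  (427/19, 331/19) → Z = 3118/19
  (245/13, 85/13) → Z = 530/13
  (301/5, 41) → Z = 1858/5

At the optimal vertex, -5s + 8t = 27 and 5s - 6t = 55.
Solving simultaneously gives s = 301/5, t = 41.

s = 301/5, t = 41, maximum Z = 1858/5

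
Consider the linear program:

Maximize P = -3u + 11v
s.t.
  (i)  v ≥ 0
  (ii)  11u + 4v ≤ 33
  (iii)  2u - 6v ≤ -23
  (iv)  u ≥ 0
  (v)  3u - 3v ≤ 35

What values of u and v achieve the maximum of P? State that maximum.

u = 0, v = 33/4, maximum P = 363/4

Extreme points and P = -3u + 11v:
  (53/37, 319/74) → P = 3191/74
  (0, 33/4) → P = 363/4
  (0, 23/6) → P = 253/6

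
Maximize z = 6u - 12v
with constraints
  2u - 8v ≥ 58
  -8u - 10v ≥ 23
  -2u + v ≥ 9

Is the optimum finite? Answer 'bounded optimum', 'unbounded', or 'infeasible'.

From the feasible point (-65/7, -67/7), moving in the direction (-1, -2) keeps every constraint satisfied while z increases without bound.

unbounded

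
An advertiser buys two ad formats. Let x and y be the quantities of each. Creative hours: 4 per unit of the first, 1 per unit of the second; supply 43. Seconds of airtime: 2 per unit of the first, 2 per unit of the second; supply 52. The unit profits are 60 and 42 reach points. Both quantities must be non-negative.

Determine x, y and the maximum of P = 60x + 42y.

x = 17/3, y = 61/3, maximum P = 1194

Feasible corners and P = 60x + 42y:
  (0, 0) → P = 0
  (0, 26) → P = 1092
  (43/4, 0) → P = 645
  (17/3, 61/3) → P = 1194

The binding constraints are 4x + y = 43 and 2x + 2y = 52.
Solving simultaneously gives x = 17/3, y = 61/3.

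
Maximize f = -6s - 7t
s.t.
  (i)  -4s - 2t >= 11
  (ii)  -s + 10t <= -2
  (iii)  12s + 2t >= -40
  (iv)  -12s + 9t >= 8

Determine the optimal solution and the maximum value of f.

s = -94/33, t = -32/11, maximum f = 412/11

Vertices and f = -6s - 7t:
  (-53/21, -19/42) → f = 769/42
  (-23/12, -5/3) → f = 139/6
  (-198/61, -32/61) → f = 1412/61
  (-94/33, -32/11) → f = 412/11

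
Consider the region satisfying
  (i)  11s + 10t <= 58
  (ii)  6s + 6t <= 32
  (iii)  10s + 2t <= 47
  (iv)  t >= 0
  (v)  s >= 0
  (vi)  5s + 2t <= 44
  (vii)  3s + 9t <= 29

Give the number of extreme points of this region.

5

The feasible vertices (each the meet of two boundaries and inside every other half-plane) are:
  (109/24, 19/24)
  (19/6, 13/6)
  (47/10, 0)
  (0, 0)
  (0, 29/9)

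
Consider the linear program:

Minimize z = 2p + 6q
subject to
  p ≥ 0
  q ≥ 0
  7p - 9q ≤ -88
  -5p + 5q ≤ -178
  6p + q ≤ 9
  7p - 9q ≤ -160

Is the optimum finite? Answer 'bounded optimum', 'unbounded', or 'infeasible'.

infeasible

The boundaries -5p + 5q = -178 and 7p - 9q = -160 meet at (1201/5, 1023/5), but that point violates 6p + q ≤ 9. Every candidate vertex is excluded by some other constraint, so the feasible region is empty.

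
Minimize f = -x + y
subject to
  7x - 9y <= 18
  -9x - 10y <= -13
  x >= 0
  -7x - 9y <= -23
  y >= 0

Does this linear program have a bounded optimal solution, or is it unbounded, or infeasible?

From the feasible point (41/14, 5/18), moving in the direction (9, 7) keeps every constraint satisfied while f decreases without bound.

unbounded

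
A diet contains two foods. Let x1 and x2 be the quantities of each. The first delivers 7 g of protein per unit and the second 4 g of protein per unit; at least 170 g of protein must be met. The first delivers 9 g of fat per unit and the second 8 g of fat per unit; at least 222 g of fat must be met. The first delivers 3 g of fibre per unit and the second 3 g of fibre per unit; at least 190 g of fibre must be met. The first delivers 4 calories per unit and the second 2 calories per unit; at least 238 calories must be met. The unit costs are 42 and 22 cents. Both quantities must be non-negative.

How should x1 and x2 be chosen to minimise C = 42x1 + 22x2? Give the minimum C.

Feasible corners and C = 42x1 + 22x2:
  (0, 119) → C = 2618
  (190/3, 0) → C = 2660
  (167/3, 23/3) → C = 7520/3
The feasible region is unbounded (it extends along (0, 1), (1, 0)), but C strictly increases along every unbounded feasible direction, so there is no improving ray and the minimum is attained at a vertex.

The optimum lies where 3x1 + 3x2 = 190 and 4x1 + 2x2 = 238.
Solving simultaneously gives x1 = 167/3, x2 = 23/3.

x1 = 167/3, x2 = 23/3, minimum C = 7520/3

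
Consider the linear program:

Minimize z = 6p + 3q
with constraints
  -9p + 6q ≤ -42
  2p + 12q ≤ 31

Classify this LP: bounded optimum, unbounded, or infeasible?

unbounded

From the feasible point (23/4, 13/8), moving in the direction (-6, -9) keeps every constraint satisfied while z decreases without bound.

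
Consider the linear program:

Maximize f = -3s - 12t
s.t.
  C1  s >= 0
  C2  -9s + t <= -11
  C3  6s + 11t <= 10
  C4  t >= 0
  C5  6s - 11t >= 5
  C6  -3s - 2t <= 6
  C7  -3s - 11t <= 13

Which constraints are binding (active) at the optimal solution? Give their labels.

Corner points and f = -3s - 12t:
  (11/9, 0) → f = -11/3
  (116/93, 7/31) → f = -200/31
  (5/3, 0) → f = -5
  (5/4, 5/22) → f = -285/44

The maximum is at (11/9, 0). Substituting into each constraint, equality holds for C2 and C4; the remaining constraints have slack.

C2 and C4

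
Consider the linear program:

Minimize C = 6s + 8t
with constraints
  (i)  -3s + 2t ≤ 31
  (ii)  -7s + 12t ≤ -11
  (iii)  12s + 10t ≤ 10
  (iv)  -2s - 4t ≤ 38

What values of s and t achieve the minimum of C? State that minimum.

s = -103/13, t = -72/13, minimum C = -1194/13

Extreme points and C = 6s + 8t:
  (115/107, -31/107) → C = 442/107
  (-103/13, -72/13) → C = -1194/13
  (15, -17) → C = -46

At the optimal vertex, -7s + 12t = -11 and -2s - 4t = 38.
Solving simultaneously gives s = -103/13, t = -72/13.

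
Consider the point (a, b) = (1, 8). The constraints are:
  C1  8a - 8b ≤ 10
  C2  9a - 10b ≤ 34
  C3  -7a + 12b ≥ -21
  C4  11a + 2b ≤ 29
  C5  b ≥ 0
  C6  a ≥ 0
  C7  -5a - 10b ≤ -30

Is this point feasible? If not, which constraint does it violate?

feasible

C1: -56 ≤ 10 ✓
C2: -71 ≤ 34 ✓
C3: 89 ≥ -21 ✓
C4: 27 ≤ 29 ✓
C5: 8 ≥ 0 ✓
C6: 1 ≥ 0 ✓
C7: -85 ≤ -30 ✓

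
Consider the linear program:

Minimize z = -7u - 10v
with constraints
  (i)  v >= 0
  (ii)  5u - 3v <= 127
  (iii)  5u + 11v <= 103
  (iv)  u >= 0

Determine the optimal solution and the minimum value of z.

Corner points and z = -7u - 10v:
  (103/5, 0) → z = -721/5
  (0, 0) → z = 0
  (0, 103/11) → z = -1030/11

At the optimal vertex, v = 0 and 5u + 11v = 103.
Solving simultaneously gives u = 103/5, v = 0.

u = 103/5, v = 0, minimum z = -721/5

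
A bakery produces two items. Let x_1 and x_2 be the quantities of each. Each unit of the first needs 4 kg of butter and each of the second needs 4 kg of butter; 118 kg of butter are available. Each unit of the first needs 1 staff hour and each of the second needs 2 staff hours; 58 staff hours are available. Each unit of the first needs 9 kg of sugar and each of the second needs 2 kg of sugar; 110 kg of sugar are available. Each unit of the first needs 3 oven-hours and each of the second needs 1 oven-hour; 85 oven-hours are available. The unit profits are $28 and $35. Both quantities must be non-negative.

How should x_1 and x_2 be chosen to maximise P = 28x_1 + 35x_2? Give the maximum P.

x_1 = 1, x_2 = 57/2, maximum P = 2051/2

Vertices and P = 28x_1 + 35x_2:
  (0, 0) → P = 0
  (0, 29) → P = 1015
  (110/9, 0) → P = 3080/9
  (1, 57/2) → P = 2051/2
  (51/7, 311/14) → P = 1963/2

The binding constraints are 4x_1 + 4x_2 = 118 and x_1 + 2x_2 = 58.
Solving simultaneously gives x_1 = 1, x_2 = 57/2.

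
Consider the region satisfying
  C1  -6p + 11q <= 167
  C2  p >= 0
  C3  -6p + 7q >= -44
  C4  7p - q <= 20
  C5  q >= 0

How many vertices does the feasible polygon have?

The feasible vertices (each the meet of two boundaries and inside every other half-plane) are:
  (0, 167/11)
  (387/71, 1289/71)
  (0, 0)
  (20/7, 0)

4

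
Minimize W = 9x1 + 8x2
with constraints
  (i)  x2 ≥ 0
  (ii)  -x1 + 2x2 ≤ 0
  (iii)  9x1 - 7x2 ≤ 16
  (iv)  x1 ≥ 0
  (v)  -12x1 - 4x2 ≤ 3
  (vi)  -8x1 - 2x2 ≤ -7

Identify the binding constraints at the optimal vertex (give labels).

Vertices and W = 9x1 + 8x2:
  (16/9, 0) → W = 16
  (7/8, 0) → W = 63/8
  (32/11, 16/11) → W = 416/11
  (7/9, 7/18) → W = 91/9

The minimum is at (7/8, 0). Substituting into each constraint, equality holds for (i) and (vi); the remaining constraints have slack.

(i) and (vi)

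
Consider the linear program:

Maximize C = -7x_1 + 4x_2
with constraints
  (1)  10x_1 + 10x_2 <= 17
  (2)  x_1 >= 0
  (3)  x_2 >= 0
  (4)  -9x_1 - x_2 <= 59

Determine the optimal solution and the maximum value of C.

x_1 = 0, x_2 = 17/10, maximum C = 34/5

Corner points and C = -7x_1 + 4x_2:
  (0, 17/10) → C = 34/5
  (17/10, 0) → C = -119/10
  (0, 0) → C = 0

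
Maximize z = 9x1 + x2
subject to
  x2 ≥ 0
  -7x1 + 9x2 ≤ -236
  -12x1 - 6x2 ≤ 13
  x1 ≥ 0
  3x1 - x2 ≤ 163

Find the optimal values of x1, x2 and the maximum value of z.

Extreme points and z = 9x1 + x2:
  (236/7, 0) → z = 2124/7
  (163/3, 0) → z = 489
  (1231/20, 433/20) → z = 2878/5

At the optimal vertex, -7x1 + 9x2 = -236 and 3x1 - x2 = 163.
Solving simultaneously gives x1 = 1231/20, x2 = 433/20.

x1 = 1231/20, x2 = 433/20, maximum z = 2878/5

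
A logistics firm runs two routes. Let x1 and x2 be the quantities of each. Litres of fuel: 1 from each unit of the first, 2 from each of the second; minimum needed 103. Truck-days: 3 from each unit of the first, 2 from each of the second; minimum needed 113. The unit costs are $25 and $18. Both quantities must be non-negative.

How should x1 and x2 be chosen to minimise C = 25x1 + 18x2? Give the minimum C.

x1 = 5, x2 = 49, minimum C = 1007

Corner points and C = 25x1 + 18x2:
  (0, 113/2) → C = 1017
  (103, 0) → C = 2575
  (5, 49) → C = 1007
The feasible region is unbounded (it extends along (0, 1), (1, 0)), but C strictly increases along every unbounded feasible direction, so there is no improving ray and the minimum is attained at a vertex.

At the optimal vertex, x1 + 2x2 = 103 and 3x1 + 2x2 = 113.
Solving simultaneously gives x1 = 5, x2 = 49.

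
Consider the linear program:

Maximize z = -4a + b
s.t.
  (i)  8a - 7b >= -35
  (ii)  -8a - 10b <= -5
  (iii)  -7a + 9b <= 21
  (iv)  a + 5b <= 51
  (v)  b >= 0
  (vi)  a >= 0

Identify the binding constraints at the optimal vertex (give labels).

(iii) and (vi)

Corner points and z = -4a + b:
  (5/8, 0) → z = -5/2
  (0, 1/2) → z = 1/2
  (177/22, 189/22) → z = -519/22
  (0, 7/3) → z = 7/3
  (51, 0) → z = -204

The maximum is at (0, 7/3). Substituting into each constraint, equality holds for (iii) and (vi); the remaining constraints have slack.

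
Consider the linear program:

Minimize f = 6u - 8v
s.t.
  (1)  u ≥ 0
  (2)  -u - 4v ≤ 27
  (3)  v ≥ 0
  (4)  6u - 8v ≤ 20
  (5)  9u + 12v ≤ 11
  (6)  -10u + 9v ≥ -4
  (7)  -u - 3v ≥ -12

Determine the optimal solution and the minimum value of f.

u = 0, v = 11/12, minimum f = -22/3

Feasible corners and f = 6u - 8v:
  (0, 0) → f = 0
  (0, 11/12) → f = -22/3
  (2/5, 0) → f = 12/5
  (49/67, 74/201) → f = 290/201

The optimum lies where u = 0 and 9u + 12v = 11.
Solving simultaneously gives u = 0, v = 11/12.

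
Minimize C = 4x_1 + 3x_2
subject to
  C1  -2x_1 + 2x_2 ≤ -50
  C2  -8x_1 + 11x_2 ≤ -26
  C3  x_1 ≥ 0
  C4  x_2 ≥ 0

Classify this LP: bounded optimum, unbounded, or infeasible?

Extreme points and C = 4x_1 + 3x_2:
  (83, 58) → C = 506
  (25, 0) → C = 100
The feasible region has finitely many vertices and no improving ray; the minimum is 100 at (25, 0).

bounded optimum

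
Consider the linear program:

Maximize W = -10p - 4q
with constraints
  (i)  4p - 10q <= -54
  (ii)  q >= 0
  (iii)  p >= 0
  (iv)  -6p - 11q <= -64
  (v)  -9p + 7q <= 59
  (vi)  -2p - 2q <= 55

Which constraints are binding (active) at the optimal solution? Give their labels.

Vertices and W = -10p - 4q:
  (23/52, 145/26) → W = -695/26
  (0, 64/11) → W = -256/11
  (0, 59/7) → W = -236/7
The feasible region is unbounded (it extends along (5, 2), (7, 9)), but W strictly decreases along every unbounded feasible direction, so there is no improving ray and the maximum is attained at a vertex.

The maximum is at (0, 64/11). Substituting into each constraint, equality holds for (iii) and (iv); the remaining constraints have slack.

(iii) and (iv)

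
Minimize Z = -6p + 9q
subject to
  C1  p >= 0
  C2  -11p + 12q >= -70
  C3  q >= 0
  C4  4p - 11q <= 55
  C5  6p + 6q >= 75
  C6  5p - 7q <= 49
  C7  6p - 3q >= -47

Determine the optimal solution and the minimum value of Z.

p = 220/23, q = 135/46, minimum Z = -1425/46

Extreme points and Z = -6p + 9q:
  (0, 25/2) → Z = 225/2
  (0, 47/3) → Z = 141
  (220/23, 135/46) → Z = -1425/46
The feasible region is unbounded (it extends along (1, 2), (12, 11)), but Z strictly increases along every unbounded feasible direction, so there is no improving ray and the minimum is attained at a vertex.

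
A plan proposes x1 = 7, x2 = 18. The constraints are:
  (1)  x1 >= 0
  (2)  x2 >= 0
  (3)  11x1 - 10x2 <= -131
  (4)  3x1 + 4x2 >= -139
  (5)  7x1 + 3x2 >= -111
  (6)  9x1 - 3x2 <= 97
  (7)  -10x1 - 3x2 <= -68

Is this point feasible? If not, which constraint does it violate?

not feasible — violates (3)

Constraint (3): 11x1 - 10x2 = -103, which is not ≤ -131. All other constraints are satisfied.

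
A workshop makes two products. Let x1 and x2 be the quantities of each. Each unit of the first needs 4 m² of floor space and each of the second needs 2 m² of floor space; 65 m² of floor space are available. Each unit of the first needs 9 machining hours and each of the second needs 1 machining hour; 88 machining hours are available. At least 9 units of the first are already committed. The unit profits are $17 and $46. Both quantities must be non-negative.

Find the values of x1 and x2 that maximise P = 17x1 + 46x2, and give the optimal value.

Vertices and P = 17x1 + 46x2:
  (88/9, 0) → P = 1496/9
  (9, 0) → P = 153
  (9, 7) → P = 475

x1 = 9, x2 = 7, maximum P = 475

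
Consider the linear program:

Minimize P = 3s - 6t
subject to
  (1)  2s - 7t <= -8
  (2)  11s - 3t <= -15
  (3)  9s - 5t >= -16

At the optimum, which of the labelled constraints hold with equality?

Corner points and P = 3s - 6t:
  (-81/71, 58/71) → P = -591/71
  (-72/53, 40/53) → P = -456/53
  (-27/28, 41/28) → P = -327/28

The minimum is at (-27/28, 41/28). Substituting into each constraint, equality holds for (2) and (3); the remaining constraints have slack.

(2) and (3)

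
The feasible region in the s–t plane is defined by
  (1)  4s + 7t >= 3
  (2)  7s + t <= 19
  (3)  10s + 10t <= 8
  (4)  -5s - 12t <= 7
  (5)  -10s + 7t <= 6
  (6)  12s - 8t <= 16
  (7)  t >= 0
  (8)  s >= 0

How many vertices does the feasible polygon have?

Of the 28 pairwise boundary intersections, those satisfying every inequality are:
  (3/4, 0)
  (0, 3/7)
  (4/5, 0)
  (0, 4/5)

4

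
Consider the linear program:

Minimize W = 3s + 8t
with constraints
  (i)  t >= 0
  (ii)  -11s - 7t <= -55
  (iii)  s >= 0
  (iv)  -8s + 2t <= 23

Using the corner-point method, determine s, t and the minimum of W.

s = 5, t = 0, minimum W = 15

Vertices and W = 3s + 8t:
  (5, 0) → W = 15
  (0, 55/7) → W = 440/7
  (0, 23/2) → W = 92
The feasible region is unbounded (it extends along (1, 0), (1, 4)), but W strictly increases along every unbounded feasible direction, so there is no improving ray and the minimum is attained at a vertex.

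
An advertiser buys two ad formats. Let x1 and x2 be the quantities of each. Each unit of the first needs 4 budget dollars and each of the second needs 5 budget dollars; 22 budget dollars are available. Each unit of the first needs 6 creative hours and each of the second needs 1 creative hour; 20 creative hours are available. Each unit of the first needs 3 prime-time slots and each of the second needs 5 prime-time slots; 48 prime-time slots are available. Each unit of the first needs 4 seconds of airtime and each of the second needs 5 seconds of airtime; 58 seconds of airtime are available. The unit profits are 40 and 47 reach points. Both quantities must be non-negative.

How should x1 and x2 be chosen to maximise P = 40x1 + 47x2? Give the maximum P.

Corner points and P = 40x1 + 47x2:
  (0, 0) → P = 0
  (0, 22/5) → P = 1034/5
  (10/3, 0) → P = 400/3
  (3, 2) → P = 214

The optimum lies where 4x1 + 5x2 = 22 and 6x1 + x2 = 20.
Solving simultaneously gives x1 = 3, x2 = 2.

x1 = 3, x2 = 2, maximum P = 214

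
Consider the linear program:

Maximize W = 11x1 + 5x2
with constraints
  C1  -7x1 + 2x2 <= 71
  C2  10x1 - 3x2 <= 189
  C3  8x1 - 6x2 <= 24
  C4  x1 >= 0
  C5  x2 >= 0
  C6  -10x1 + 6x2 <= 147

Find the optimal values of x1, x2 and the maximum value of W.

Feasible corners and W = 11x1 + 5x2:
  (59/2, 106/3) → W = 3007/6
  (105/2, 112) → W = 2275/2
  (3, 0) → W = 33
  (0, 0) → W = 0
  (0, 49/2) → W = 245/2

At the optimal vertex, 10x1 - 3x2 = 189 and -10x1 + 6x2 = 147.
Solving simultaneously gives x1 = 105/2, x2 = 112.

x1 = 105/2, x2 = 112, maximum W = 2275/2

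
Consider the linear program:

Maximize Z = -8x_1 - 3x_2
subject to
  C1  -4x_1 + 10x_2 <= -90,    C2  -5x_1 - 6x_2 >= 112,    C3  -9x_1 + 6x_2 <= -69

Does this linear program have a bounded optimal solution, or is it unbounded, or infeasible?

unbounded

From the feasible point (-43/14, -451/28), moving in the direction (-6, -9) keeps every constraint satisfied while Z increases without bound.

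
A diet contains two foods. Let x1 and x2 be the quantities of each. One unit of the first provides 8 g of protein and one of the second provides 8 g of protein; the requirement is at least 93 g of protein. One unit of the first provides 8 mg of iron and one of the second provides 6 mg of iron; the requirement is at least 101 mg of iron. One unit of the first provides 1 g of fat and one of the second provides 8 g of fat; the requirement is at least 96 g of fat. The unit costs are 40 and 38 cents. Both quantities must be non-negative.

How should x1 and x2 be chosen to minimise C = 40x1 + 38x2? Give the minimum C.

x1 = 4, x2 = 23/2, minimum C = 597

The feasible region is unbounded (it extends along (0, 1), (1, 0)), but C strictly increases along every unbounded feasible direction, so there is no improving ray and the minimum is attained at a vertex.

The binding constraints are 8x1 + 6x2 = 101 and x1 + 8x2 = 96.
Solving simultaneously gives x1 = 4, x2 = 23/2.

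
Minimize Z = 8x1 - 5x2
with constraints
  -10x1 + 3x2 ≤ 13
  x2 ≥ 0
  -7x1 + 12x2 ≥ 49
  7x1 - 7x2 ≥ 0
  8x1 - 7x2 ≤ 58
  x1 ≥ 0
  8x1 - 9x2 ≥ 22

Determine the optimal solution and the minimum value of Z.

x1 = 235/11, x2 = 182/11, minimum Z = 970/11

Extreme points and Z = 8x1 - 5x2:
  (1039/47, 798/47) → Z = 4322/47
  (235/11, 182/11) → Z = 970/11
  (23, 18) → Z = 94

At the optimal vertex, -7x1 + 12x2 = 49 and 8x1 - 9x2 = 22.
Solving simultaneously gives x1 = 235/11, x2 = 182/11.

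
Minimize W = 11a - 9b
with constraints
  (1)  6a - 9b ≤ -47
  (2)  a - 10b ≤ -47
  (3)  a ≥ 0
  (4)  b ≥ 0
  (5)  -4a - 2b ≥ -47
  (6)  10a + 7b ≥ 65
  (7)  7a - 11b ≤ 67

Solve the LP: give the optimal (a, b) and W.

a = 0, b = 47/2, minimum W = -423/2

Corner points and W = 11a - 9b:
  (329/48, 235/24) → W = -611/48
  (64/33, 215/33) → W = -1231/33
  (0, 47/2) → W = -423/2
  (0, 65/7) → W = -585/7

The optimum lies where a = 0 and -4a - 2b = -47.
Solving simultaneously gives a = 0, b = 47/2.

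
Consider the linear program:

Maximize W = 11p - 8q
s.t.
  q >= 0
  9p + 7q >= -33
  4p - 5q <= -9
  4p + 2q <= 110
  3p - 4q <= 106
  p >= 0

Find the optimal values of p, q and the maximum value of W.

At the optimal vertex, 4p - 5q = -9 and 4p + 2q = 110.
Solving simultaneously gives p = 19, q = 17.

p = 19, q = 17, maximum W = 73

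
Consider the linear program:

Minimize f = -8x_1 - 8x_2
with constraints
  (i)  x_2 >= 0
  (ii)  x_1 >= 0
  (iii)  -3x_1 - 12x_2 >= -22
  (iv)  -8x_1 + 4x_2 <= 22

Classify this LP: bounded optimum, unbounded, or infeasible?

bounded optimum

Corner points and f = -8x_1 - 8x_2:
  (0, 0) → f = 0
  (22/3, 0) → f = -176/3
  (0, 11/6) → f = -44/3
The feasible region has finitely many vertices and no improving ray; the minimum is -176/3 at (22/3, 0).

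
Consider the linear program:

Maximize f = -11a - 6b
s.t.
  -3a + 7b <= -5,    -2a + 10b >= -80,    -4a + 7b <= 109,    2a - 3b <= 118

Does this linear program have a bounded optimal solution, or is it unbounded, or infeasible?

bounded optimum

Extreme points and f = -11a - 6b:
  (-255/8, -115/8) → f = 3495/8
  (811/5, 344/5) → f = -2197
  (470/7, 38/7) → f = -5398/7
The feasible region has finitely many vertices and no improving ray; the maximum is 3495/8 at (-255/8, -115/8).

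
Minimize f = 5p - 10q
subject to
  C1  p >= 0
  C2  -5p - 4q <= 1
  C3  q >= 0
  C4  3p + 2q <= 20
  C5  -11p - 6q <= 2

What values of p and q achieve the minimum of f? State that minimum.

p = 0, q = 10, minimum f = -100

Feasible corners and f = 5p - 10q:
  (0, 0) → f = 0
  (0, 10) → f = -100
  (20/3, 0) → f = 100/3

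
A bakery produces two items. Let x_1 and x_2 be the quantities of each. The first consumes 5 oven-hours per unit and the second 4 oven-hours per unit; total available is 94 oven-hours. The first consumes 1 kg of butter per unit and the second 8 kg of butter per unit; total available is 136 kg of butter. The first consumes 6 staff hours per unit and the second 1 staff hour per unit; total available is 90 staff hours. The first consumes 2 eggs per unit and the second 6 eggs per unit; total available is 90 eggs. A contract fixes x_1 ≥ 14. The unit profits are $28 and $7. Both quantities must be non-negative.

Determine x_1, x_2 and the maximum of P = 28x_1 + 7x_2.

Feasible corners and P = 28x_1 + 7x_2:
  (15, 0) → P = 420
  (14, 0) → P = 392
  (14, 6) → P = 434

The binding constraints are 5x_1 + 4x_2 = 94 and 6x_1 + x_2 = 90.
Solving simultaneously gives x_1 = 14, x_2 = 6.

x_1 = 14, x_2 = 6, maximum P = 434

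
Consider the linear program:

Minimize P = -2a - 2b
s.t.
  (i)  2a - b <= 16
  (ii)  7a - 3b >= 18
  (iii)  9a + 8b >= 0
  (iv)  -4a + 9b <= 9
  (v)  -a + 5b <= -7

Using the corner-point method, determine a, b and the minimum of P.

a = 73/9, b = 2/9, minimum P = -50/3

Feasible corners and P = -2a - 2b:
  (128/25, -144/25) → P = 32/25
  (73/9, 2/9) → P = -50/3
  (144/83, -162/83) → P = 36/83
  (69/32, -31/32) → P = -19/8

The binding constraints are 2a - b = 16 and -a + 5b = -7.
Solving simultaneously gives a = 73/9, b = 2/9.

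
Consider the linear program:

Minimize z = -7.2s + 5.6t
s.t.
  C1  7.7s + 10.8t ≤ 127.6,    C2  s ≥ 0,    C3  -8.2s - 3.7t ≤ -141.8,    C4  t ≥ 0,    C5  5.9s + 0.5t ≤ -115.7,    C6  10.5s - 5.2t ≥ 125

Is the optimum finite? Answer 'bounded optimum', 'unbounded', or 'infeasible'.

infeasible

The boundaries 5.9s + 0.5t = -115.7 and 10.5s - 5.2t = 125 meet at (-53914/3593, -195235/3593), but that point violates s ≥ 0. Every candidate vertex is excluded by some other constraint, so the feasible region is empty.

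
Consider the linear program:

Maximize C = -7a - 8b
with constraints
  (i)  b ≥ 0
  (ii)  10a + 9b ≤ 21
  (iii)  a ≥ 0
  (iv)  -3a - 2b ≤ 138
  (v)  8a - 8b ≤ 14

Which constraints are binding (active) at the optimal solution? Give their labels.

(i) and (iii)

Vertices and C = -7a - 8b:
  (0, 0) → C = 0
  (7/4, 0) → C = -49/4
  (0, 7/3) → C = -56/3
  (147/76, 7/38) → C = -1141/76

The maximum is at (0, 0). Substituting into each constraint, equality holds for (i) and (iii); the remaining constraints have slack.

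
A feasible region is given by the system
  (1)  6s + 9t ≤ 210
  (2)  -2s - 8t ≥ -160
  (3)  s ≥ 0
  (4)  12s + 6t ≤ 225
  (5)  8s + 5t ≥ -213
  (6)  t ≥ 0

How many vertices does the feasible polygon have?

Pairwise boundary intersections that survive every other constraint:
  (8, 18)
  (85/8, 65/4)
  (0, 20)
  (0, 0)
  (75/4, 0)

5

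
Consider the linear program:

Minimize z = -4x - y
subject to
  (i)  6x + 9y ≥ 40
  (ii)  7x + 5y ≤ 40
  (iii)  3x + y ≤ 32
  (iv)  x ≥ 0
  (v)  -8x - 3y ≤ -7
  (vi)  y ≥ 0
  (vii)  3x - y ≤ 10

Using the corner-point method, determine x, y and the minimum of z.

Feasible corners and z = -4x - y:
  (0, 40/9) → z = -40/9
  (130/33, 20/11) → z = -580/33
  (0, 8) → z = -8
  (45/11, 25/11) → z = -205/11

The binding constraints are 7x + 5y = 40 and 3x - y = 10.
Solving simultaneously gives x = 45/11, y = 25/11.

x = 45/11, y = 25/11, minimum z = -205/11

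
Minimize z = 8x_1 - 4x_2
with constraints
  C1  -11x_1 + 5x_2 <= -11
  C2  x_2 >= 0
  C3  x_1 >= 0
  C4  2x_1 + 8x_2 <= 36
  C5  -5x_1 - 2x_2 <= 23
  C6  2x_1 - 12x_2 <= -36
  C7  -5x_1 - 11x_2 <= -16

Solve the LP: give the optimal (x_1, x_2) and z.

Vertices and z = 8x_1 - 4x_2:
  (134/49, 187/49) → z = 324/49
  (156/61, 209/61) → z = 412/61
  (18/5, 18/5) → z = 72/5

At the optimal vertex, -11x_1 + 5x_2 = -11 and 2x_1 + 8x_2 = 36.
Solving simultaneously gives x_1 = 134/49, x_2 = 187/49.

x_1 = 134/49, x_2 = 187/49, minimum z = 324/49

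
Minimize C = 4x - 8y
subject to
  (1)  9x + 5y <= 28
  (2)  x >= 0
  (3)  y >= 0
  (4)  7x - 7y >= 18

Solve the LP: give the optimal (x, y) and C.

x = 143/49, y = 17/49, minimum C = 436/49

Vertices and C = 4x - 8y:
  (28/9, 0) → C = 112/9
  (143/49, 17/49) → C = 436/49
  (18/7, 0) → C = 72/7

The optimum lies where 9x + 5y = 28 and 7x - 7y = 18.
Solving simultaneously gives x = 143/49, y = 17/49.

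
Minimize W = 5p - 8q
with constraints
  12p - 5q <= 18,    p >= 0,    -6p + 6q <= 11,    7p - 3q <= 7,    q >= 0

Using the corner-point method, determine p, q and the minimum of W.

The binding constraints are -6p + 6q = 11 and 7p - 3q = 7.
Solving simultaneously gives p = 25/8, q = 119/24.

p = 25/8, q = 119/24, minimum W = -577/24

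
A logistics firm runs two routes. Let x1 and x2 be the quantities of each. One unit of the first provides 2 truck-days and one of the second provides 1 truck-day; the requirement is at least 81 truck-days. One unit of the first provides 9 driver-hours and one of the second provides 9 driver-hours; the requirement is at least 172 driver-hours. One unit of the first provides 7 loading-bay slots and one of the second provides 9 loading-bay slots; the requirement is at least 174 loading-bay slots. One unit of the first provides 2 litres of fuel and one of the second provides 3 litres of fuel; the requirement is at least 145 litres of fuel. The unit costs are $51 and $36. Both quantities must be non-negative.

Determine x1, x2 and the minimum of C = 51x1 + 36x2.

x1 = 49/2, x2 = 32, minimum C = 4803/2

Extreme points and C = 51x1 + 36x2:
  (0, 81) → C = 2916
  (145/2, 0) → C = 7395/2
  (49/2, 32) → C = 4803/2
The feasible region is unbounded (it extends along (0, 1), (1, 0)), but C strictly increases along every unbounded feasible direction, so there is no improving ray and the minimum is attained at a vertex.

The binding constraints are 2x1 + x2 = 81 and 2x1 + 3x2 = 145.
Solving simultaneously gives x1 = 49/2, x2 = 32.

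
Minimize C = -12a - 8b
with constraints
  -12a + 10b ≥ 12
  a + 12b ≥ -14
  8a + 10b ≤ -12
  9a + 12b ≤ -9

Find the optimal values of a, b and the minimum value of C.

a = -6/5, b = -6/25, minimum C = 408/25

Extreme points and C = -12a - 8b:
  (-142/77, -78/77) → C = 2328/77
  (-6/5, -6/25) → C = 408/25
  (-9, 6) → C = 60
The feasible region is unbounded (it extends along (-4, 3), (-12, 1)), but C strictly increases along every unbounded feasible direction, so there is no improving ray and the minimum is attained at a vertex.

At the optimal vertex, -12a + 10b = 12 and 8a + 10b = -12.
Solving simultaneously gives a = -6/5, b = -6/25.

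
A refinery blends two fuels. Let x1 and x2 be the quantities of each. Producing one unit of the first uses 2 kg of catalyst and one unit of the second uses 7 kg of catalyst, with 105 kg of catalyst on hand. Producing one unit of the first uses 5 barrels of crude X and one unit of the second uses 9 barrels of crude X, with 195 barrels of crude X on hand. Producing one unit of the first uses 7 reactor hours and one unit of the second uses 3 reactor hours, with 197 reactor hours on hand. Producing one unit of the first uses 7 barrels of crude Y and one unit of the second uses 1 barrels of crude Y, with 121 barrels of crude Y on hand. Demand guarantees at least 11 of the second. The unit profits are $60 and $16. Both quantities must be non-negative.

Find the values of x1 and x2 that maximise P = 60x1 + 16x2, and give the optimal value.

x1 = 14, x2 = 11, maximum P = 1016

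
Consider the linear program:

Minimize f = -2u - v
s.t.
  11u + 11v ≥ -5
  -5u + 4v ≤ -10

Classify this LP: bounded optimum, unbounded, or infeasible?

unbounded

From the feasible point (10/11, -15/11), moving in the direction (4, 5) keeps every constraint satisfied while f decreases without bound.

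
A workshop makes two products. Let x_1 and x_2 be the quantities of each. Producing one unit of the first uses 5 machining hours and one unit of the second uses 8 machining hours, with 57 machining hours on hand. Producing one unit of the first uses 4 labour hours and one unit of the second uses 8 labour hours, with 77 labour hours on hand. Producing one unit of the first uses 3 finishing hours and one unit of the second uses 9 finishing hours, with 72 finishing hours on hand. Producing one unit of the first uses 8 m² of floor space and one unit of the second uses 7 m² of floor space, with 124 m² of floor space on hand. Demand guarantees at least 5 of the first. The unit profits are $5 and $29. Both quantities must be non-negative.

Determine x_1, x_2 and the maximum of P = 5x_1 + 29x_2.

x_1 = 5, x_2 = 4, maximum P = 141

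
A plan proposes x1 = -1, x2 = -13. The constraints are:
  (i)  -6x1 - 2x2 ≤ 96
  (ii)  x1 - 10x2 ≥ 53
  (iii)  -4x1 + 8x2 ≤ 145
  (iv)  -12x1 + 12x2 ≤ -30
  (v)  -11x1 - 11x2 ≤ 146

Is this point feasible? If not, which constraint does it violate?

not feasible — violates (v)

Constraint (v): -11x1 - 11x2 = 154, which is not ≤ 146. All other constraints are satisfied.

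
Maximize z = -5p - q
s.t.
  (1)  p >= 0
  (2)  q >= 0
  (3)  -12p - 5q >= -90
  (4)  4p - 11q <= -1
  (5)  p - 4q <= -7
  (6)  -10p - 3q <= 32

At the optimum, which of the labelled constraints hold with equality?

Vertices and z = -5p - q:
  (0, 18) → z = -18
  (0, 7/4) → z = -7/4
  (325/53, 174/53) → z = -1799/53

The maximum is at (0, 7/4). Substituting into each constraint, equality holds for (1) and (5); the remaining constraints have slack.

(1) and (5)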